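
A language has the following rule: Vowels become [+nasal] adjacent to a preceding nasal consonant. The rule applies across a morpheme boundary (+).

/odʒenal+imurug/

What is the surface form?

[odʒenãl+imũrug]

/a/ after nasal /n/ → [ã]
/u/ after nasal /m/ → [ũ]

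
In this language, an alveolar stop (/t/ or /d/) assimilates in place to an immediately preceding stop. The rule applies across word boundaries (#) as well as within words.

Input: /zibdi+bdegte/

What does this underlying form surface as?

[zibbi+bbegke]

/d/ after /b/ (labial) → [b]
/d/ after /b/ (labial) → [b]
/t/ after /g/ (velar) → [k]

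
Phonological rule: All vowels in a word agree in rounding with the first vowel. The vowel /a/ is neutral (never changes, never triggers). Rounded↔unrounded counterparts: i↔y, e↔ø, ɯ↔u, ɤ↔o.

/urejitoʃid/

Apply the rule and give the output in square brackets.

[urøjytoʃyd]

/e/ harmonizes with /u/ ([+round]) → [ø]
/i/ harmonizes with /u/ ([+round]) → [y]
/i/ harmonizes with /u/ ([+round]) → [y]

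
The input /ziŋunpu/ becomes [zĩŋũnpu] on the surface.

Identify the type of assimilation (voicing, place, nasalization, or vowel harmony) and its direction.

/i/→[ĩ] /u/→[ũ].
Each target copies a feature from the following segment, so the direction is regressive.

nasalization, regressive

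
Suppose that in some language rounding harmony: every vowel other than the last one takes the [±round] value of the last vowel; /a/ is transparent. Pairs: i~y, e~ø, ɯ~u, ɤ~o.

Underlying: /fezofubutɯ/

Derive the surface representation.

/o/ harmonizes with /ɯ/ ([-round]) → [ɤ]
/u/ harmonizes with /ɯ/ ([-round]) → [ɯ]
/u/ harmonizes with /ɯ/ ([-round]) → [ɯ]

[fezɤfɯbɯtɯ]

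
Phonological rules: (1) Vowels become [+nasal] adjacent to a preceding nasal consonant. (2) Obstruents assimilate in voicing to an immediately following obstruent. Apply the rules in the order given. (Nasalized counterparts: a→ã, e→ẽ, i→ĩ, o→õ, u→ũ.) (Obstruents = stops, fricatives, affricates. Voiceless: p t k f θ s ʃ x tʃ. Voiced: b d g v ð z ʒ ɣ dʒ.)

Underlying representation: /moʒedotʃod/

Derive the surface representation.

[mõʒedotʃod]

Rule 1: /o/ after nasal /m/ → [õ]
After rule 1: mõʒedotʃod
Rule 2: no segment meets the rule's conditions; no change.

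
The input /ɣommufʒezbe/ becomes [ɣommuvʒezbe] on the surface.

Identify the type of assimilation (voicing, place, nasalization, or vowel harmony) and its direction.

/f/→[v].
Each target copies a feature from the following segment, so the direction is regressive.

voicing assimilation, regressive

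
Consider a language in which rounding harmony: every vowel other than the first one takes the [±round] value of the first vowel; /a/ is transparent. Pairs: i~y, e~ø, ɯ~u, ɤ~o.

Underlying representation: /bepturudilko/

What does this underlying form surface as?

[beptɯrɯdilkɤ]

/u/ harmonizes with /e/ ([-round]) → [ɯ]
/u/ harmonizes with /e/ ([-round]) → [ɯ]
/o/ harmonizes with /e/ ([-round]) → [ɤ]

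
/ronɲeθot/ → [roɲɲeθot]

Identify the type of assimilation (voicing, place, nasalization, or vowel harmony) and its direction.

/n/→[ɲ].
Each target copies a feature from the following segment, so the direction is regressive.

place assimilation, regressive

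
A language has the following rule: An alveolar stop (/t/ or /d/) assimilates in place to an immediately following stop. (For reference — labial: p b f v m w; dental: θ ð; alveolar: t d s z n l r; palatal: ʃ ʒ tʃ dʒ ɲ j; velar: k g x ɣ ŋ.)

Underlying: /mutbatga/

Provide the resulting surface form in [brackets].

/t/ before /b/ (labial) → [p]
/t/ before /g/ (velar) → [k]

[mupbakga]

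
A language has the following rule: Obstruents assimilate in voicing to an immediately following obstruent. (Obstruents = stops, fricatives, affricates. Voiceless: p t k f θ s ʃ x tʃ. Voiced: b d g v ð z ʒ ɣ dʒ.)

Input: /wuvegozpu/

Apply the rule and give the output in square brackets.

/z/ before /p/ (voiceless) → [s]

[wuvegospu]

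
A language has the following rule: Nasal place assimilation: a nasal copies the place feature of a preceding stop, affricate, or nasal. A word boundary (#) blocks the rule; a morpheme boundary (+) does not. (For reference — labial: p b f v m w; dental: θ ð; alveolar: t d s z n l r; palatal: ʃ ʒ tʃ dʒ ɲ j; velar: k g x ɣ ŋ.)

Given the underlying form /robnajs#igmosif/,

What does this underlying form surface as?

/n/ after /b/ (labial) → [m]
/m/ after /g/ (velar) → [ŋ]

[robmajs#igŋosif]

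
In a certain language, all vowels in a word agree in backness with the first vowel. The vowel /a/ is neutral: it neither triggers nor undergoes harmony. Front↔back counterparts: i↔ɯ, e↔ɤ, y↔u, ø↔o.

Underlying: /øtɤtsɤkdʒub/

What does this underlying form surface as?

/ɤ/ harmonizes with /ø/ ([-back]) → [e]
/ɤ/ harmonizes with /ø/ ([-back]) → [e]
/u/ harmonizes with /ø/ ([-back]) → [y]

[øtetsekdʒyb]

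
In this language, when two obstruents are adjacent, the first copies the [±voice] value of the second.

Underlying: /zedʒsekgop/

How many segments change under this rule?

/dʒ/ before /s/ (voiceless) → [tʃ]
/k/ before /g/ (voiced) → [g]
2 segments change.

2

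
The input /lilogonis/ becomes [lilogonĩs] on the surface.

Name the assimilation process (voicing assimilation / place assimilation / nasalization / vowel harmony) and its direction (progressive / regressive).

/i/→[ĩ].
Each target copies a feature from the preceding segment, so the direction is progressive.

nasalization, progressive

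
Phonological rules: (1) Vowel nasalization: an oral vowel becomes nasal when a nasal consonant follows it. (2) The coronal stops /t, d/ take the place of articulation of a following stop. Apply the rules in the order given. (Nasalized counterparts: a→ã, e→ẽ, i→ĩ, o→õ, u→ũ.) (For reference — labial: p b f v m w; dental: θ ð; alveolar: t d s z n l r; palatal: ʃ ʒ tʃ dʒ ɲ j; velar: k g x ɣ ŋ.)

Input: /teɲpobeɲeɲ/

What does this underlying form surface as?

Rule 1: /e/ before nasal /ɲ/ → [ẽ]
Rule 1: /e/ before nasal /ɲ/ → [ẽ]
Rule 1: /e/ before nasal /ɲ/ → [ẽ]
After rule 1: tẽɲpobẽɲẽɲ
Rule 2: no segment meets the rule's conditions; no change.

[tẽɲpobẽɲẽɲ]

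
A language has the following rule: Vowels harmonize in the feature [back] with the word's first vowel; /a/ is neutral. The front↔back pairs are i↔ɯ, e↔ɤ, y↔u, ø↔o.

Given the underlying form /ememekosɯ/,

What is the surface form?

/o/ harmonizes with /e/ ([-back]) → [ø]
/ɯ/ harmonizes with /e/ ([-back]) → [i]

[ememekøsi]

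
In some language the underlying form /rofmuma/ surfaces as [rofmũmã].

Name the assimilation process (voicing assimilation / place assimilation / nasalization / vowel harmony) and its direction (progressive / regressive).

nasalization, progressive

/u/→[ũ] /a/→[ã].
Each target copies a feature from the preceding segment, so the direction is progressive.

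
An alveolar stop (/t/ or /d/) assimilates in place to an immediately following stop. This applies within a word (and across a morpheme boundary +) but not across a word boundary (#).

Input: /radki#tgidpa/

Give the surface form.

[ragki#kgibpa]

/d/ before /k/ (velar) → [g]
/t/ before /g/ (velar) → [k]
/d/ before /p/ (labial) → [b]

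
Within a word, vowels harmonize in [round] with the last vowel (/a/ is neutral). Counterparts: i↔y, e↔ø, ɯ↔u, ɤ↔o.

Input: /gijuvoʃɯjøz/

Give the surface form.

/i/ harmonizes with /ø/ ([+round]) → [y]
/ɯ/ harmonizes with /ø/ ([+round]) → [u]

[gyjuvoʃujøz]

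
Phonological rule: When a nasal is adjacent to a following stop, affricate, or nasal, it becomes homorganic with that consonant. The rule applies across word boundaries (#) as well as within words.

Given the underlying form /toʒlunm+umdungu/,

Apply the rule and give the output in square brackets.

/n/ before /m/ (labial) → [m]
/m/ before /d/ (alveolar) → [n]
/n/ before /g/ (velar) → [ŋ]

[toʒlumm+unduŋgu]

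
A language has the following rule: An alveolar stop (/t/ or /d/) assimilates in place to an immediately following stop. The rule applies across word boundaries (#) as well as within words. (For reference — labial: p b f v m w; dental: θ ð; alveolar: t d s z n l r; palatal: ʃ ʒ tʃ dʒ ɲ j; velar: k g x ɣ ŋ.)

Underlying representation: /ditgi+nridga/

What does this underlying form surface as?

[dikgi+nrigga]

/t/ before /g/ (velar) → [k]
/d/ before /g/ (velar) → [g]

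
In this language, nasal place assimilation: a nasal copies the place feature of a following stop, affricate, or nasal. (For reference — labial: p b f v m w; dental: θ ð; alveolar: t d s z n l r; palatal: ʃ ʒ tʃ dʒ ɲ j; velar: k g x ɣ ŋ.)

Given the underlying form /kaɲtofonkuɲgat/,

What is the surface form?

[kantofoŋkuŋgat]

/ɲ/ before /t/ (alveolar) → [n]
/n/ before /k/ (velar) → [ŋ]
/ɲ/ before /g/ (velar) → [ŋ]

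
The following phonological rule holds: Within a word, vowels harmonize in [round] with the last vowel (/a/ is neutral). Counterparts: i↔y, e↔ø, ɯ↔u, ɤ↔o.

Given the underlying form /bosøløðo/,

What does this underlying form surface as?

[bosøløðo]

no segment meets the rule's conditions; no change.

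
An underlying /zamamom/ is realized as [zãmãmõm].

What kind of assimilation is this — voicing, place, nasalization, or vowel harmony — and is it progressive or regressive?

/a/→[ã] /a/→[ã] /o/→[õ].
Each target copies a feature from the following segment, so the direction is regressive.

nasalization, regressive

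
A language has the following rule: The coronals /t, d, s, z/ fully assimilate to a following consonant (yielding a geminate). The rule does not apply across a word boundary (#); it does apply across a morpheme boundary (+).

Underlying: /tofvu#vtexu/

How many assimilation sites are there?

0

No segment meets the rule's conditions.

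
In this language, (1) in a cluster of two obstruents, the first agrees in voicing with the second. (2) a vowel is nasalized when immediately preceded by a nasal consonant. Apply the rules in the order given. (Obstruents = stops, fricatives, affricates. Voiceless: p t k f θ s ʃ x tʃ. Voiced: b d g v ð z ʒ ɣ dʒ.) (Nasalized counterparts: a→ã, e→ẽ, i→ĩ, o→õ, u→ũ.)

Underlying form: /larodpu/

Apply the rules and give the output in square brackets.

[larotpu]

Rule 1: /d/ before /p/ (voiceless) → [t]
After rule 1: larotpu
Rule 2: no segment meets the rule's conditions; no change.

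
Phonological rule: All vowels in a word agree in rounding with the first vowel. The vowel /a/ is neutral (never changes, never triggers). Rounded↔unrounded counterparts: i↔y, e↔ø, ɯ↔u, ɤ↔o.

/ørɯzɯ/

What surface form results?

[øruzu]

/ɯ/ harmonizes with /ø/ ([+round]) → [u]
/ɯ/ harmonizes with /ø/ ([+round]) → [u]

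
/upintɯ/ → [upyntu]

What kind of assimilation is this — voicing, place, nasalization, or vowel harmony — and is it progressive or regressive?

/i/→[y] /ɯ/→[u].
Vowels agree with the first vowel, so the harmony is progressive.

vowel harmony, progressive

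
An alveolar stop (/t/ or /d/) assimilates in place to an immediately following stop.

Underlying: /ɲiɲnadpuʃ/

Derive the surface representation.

/d/ before /p/ (labial) → [b]

[ɲiɲnabpuʃ]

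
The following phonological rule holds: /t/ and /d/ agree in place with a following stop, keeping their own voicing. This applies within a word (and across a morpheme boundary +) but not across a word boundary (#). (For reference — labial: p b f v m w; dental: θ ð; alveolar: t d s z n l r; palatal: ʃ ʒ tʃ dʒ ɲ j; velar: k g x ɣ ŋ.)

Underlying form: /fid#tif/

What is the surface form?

no segment meets the rule's conditions; no change.

[fid#tif]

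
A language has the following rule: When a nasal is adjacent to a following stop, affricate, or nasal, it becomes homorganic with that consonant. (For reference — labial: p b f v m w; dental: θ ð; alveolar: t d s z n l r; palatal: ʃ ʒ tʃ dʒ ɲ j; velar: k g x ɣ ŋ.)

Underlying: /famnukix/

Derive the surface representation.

[fannukix]

/m/ before /n/ (alveolar) → [n]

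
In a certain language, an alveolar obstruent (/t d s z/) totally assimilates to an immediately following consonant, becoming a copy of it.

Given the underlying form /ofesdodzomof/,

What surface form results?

/s/ before /d/ → [d] (total assimilation)
/d/ before /z/ → [z] (total assimilation)

[ofeddozzomof]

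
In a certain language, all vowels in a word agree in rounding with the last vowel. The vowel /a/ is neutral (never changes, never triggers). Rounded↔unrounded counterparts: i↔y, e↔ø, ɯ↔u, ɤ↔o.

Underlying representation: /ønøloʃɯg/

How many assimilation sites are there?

3

/ø/ harmonizes with /ɯ/ ([-round]) → [e]
/ø/ harmonizes with /ɯ/ ([-round]) → [e]
/o/ harmonizes with /ɯ/ ([-round]) → [ɤ]
3 segments change.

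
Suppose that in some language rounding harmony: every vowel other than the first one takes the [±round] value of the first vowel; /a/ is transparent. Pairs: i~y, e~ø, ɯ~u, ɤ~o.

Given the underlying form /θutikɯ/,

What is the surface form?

/i/ harmonizes with /u/ ([+round]) → [y]
/ɯ/ harmonizes with /u/ ([+round]) → [u]

[θutyku]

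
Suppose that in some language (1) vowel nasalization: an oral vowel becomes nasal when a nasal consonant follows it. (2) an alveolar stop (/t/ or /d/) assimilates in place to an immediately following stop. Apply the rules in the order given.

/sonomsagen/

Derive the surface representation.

Rule 1: /o/ before nasal /n/ → [õ]
Rule 1: /o/ before nasal /m/ → [õ]
Rule 1: /e/ before nasal /n/ → [ẽ]
After rule 1: sõnõmsagẽn
Rule 2: no segment meets the rule's conditions; no change.

[sõnõmsagẽn]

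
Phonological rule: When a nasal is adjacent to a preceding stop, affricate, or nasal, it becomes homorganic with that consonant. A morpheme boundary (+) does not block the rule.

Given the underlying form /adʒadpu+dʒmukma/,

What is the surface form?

[adʒadpu+dʒɲukŋa]

/m/ after /dʒ/ (palatal) → [ɲ]
/m/ after /k/ (velar) → [ŋ]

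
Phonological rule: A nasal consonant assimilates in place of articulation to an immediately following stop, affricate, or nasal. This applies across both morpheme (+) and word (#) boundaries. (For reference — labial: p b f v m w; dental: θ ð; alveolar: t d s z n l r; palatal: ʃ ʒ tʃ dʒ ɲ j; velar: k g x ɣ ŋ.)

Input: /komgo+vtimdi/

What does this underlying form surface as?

/m/ before /g/ (velar) → [ŋ]
/m/ before /d/ (alveolar) → [n]

[koŋgo+vtindi]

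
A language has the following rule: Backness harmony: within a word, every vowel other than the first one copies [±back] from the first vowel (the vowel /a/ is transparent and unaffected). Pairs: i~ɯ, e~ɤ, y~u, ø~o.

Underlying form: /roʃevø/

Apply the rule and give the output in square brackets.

/e/ harmonizes with /o/ ([+back]) → [ɤ]
/ø/ harmonizes with /o/ ([+back]) → [o]

[roʃɤvo]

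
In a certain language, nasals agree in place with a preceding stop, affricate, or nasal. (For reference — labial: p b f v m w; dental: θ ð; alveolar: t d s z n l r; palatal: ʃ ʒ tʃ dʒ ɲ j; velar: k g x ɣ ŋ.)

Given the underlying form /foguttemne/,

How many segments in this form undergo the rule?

1

/n/ after /m/ (labial) → [m]
1 segment changes.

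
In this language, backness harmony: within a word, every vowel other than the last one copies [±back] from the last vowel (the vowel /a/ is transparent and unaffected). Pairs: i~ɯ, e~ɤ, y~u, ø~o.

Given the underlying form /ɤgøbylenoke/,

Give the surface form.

/ɤ/ harmonizes with /e/ ([-back]) → [e]
/o/ harmonizes with /e/ ([-back]) → [ø]

[egøbylenøke]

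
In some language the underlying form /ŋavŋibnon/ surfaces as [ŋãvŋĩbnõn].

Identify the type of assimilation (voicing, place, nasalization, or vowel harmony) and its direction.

nasalization, progressive

/a/→[ã] /i/→[ĩ] /o/→[õ].
Each target copies a feature from the preceding segment, so the direction is progressive.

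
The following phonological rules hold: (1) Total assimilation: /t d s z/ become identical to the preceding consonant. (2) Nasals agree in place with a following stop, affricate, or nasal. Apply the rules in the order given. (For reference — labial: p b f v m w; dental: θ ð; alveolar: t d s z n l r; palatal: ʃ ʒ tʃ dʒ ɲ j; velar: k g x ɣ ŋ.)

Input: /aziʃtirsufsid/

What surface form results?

[aziʃʃirruffid]

Rule 1: /t/ after /ʃ/ → [ʃ] (total assimilation)
Rule 1: /s/ after /r/ → [r] (total assimilation)
Rule 1: /s/ after /f/ → [f] (total assimilation)
After rule 1: aziʃʃirruffid
Rule 2: no segment meets the rule's conditions; no change.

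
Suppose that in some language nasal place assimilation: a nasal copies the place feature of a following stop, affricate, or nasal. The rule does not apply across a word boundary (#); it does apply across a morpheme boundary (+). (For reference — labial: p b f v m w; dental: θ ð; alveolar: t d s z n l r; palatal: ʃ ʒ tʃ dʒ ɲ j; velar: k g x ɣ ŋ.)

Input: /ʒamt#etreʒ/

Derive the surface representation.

[ʒant#etreʒ]

/m/ before /t/ (alveolar) → [n]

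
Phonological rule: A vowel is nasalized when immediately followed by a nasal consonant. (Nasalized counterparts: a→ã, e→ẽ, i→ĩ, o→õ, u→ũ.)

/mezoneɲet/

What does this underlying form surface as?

[mezõnẽɲet]

/o/ before nasal /n/ → [õ]
/e/ before nasal /ɲ/ → [ẽ]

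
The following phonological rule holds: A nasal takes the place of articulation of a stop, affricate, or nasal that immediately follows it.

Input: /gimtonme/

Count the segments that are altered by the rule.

2

/m/ before /t/ (alveolar) → [n]
/n/ before /m/ (labial) → [m]
2 segments change.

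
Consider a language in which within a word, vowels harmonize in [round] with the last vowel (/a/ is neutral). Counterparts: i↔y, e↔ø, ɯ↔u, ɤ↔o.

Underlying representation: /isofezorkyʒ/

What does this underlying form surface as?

[ysoføzorkyʒ]

/i/ harmonizes with /y/ ([+round]) → [y]
/e/ harmonizes with /y/ ([+round]) → [ø]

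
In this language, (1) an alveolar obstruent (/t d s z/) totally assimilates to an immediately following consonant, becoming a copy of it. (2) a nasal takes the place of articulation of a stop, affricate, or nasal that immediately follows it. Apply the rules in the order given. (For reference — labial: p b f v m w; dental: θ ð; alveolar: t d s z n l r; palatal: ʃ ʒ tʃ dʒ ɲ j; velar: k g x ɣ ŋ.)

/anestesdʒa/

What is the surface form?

Rule 1: /s/ before /t/ → [t] (total assimilation)
Rule 1: /s/ before /dʒ/ → [dʒ] (total assimilation)
After rule 1: anettedʒdʒa
Rule 2: no segment meets the rule's conditions; no change.

[anettedʒdʒa]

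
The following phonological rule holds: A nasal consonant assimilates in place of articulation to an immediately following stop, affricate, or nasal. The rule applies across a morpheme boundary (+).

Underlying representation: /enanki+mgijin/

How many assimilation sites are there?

2

/n/ before /k/ (velar) → [ŋ]
/m/ before /g/ (velar) → [ŋ]
2 segments change.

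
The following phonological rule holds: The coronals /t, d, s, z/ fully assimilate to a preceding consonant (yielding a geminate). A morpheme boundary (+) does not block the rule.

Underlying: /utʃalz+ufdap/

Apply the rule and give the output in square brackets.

[utʃall+uffap]

/z/ after /l/ → [l] (total assimilation)
/d/ after /f/ → [f] (total assimilation)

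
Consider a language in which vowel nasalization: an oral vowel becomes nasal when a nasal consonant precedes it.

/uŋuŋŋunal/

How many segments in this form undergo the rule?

3

/u/ after nasal /ŋ/ → [ũ]
/u/ after nasal /ŋ/ → [ũ]
/a/ after nasal /n/ → [ã]
3 segments change.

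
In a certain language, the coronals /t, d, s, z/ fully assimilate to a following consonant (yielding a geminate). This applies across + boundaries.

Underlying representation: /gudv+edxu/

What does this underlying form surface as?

/d/ before /v/ → [v] (total assimilation)
/d/ before /x/ → [x] (total assimilation)

[guvv+exxu]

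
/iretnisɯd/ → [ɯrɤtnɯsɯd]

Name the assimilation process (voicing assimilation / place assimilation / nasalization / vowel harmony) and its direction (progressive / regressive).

vowel harmony, regressive

/i/→[ɯ] /e/→[ɤ] /i/→[ɯ].
Vowels agree with the last vowel, so the harmony is regressive.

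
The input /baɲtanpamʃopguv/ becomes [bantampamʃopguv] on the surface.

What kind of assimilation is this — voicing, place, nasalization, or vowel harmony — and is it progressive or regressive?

/ɲ/→[n] /n/→[m].
Each target copies a feature from the following segment, so the direction is regressive.

place assimilation, regressive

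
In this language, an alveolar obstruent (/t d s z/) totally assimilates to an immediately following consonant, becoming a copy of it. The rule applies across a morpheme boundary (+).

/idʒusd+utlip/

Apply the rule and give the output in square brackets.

/s/ before /d/ → [d] (total assimilation)
/t/ before /l/ → [l] (total assimilation)

[idʒudd+ullip]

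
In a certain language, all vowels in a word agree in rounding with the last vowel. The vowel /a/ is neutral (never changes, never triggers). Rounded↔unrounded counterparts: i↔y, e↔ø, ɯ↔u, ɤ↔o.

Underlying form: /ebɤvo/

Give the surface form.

/e/ harmonizes with /o/ ([+round]) → [ø]
/ɤ/ harmonizes with /o/ ([+round]) → [o]

[øbovo]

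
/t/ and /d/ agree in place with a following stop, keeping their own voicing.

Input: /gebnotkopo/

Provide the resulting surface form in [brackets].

/t/ before /k/ (velar) → [k]

[gebnokkopo]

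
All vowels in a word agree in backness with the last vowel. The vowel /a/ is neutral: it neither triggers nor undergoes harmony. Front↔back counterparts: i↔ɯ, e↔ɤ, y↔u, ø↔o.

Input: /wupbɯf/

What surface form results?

no segment meets the rule's conditions; no change.

[wupbɯf]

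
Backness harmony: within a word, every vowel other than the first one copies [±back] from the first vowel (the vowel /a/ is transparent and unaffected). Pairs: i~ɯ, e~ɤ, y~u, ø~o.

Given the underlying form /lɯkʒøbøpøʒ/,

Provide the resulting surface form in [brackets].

/ø/ harmonizes with /ɯ/ ([+back]) → [o]
/ø/ harmonizes with /ɯ/ ([+back]) → [o]
/ø/ harmonizes with /ɯ/ ([+back]) → [o]

[lɯkʒobopoʒ]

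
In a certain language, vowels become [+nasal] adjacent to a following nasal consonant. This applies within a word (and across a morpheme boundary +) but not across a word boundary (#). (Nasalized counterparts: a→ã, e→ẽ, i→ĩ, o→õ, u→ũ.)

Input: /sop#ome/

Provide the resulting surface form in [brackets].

[sop#õme]

/o/ before nasal /m/ → [õ]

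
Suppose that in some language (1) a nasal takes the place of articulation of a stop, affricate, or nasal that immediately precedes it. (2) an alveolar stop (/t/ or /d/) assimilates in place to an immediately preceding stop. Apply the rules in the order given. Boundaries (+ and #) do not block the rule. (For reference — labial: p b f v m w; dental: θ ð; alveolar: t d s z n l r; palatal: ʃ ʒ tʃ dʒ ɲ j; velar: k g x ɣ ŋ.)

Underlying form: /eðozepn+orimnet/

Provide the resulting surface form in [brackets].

[eðozepm+orimmet]

Rule 1: /n/ after /p/ (labial) → [m]
Rule 1: /n/ after /m/ (labial) → [m]
After rule 1: eðozepm+orimmet
Rule 2: no segment meets the rule's conditions; no change.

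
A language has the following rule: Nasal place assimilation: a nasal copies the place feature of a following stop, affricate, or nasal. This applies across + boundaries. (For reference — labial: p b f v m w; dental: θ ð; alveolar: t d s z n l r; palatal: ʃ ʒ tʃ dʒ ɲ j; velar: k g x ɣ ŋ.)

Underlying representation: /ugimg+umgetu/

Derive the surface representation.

/m/ before /g/ (velar) → [ŋ]
/m/ before /g/ (velar) → [ŋ]

[ugiŋg+uŋgetu]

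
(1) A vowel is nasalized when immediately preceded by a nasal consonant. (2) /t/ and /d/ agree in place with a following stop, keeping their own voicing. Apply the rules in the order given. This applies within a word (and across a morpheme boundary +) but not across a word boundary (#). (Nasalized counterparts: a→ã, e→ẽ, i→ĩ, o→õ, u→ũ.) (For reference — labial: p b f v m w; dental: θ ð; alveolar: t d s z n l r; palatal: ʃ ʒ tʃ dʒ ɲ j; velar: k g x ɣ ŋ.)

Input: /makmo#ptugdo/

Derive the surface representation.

Rule 1: /a/ after nasal /m/ → [ã]
Rule 1: /o/ after nasal /m/ → [õ]
After rule 1: mãkmõ#ptugdo
Rule 2: no segment meets the rule's conditions; no change.

[mãkmõ#ptugdo]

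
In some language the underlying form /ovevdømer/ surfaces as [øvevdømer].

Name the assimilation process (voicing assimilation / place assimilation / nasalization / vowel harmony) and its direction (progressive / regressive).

vowel harmony, regressive

/o/→[ø].
Vowels agree with the last vowel, so the harmony is regressive.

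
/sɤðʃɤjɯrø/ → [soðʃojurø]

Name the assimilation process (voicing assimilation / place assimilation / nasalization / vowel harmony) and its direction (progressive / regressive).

vowel harmony, regressive

/ɤ/→[o] /ɤ/→[o] /ɯ/→[u].
Vowels agree with the last vowel, so the harmony is regressive.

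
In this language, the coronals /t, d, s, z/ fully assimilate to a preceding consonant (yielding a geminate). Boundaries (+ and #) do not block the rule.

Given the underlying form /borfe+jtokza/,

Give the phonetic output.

[borfe+jjokka]

/t/ after /j/ → [j] (total assimilation)
/z/ after /k/ → [k] (total assimilation)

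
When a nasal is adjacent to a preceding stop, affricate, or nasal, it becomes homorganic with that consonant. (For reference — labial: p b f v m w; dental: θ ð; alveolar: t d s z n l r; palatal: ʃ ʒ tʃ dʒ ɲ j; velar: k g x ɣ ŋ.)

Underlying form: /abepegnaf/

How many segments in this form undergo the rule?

/n/ after /g/ (velar) → [ŋ]
1 segment changes.

1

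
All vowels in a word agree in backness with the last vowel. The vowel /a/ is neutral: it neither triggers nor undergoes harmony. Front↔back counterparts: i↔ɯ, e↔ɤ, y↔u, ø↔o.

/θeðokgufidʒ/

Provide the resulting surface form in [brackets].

[θeðøkgyfidʒ]

/o/ harmonizes with /i/ ([-back]) → [ø]
/u/ harmonizes with /i/ ([-back]) → [y]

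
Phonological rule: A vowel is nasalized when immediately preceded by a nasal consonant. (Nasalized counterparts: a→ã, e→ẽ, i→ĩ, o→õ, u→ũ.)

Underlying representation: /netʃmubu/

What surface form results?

/e/ after nasal /n/ → [ẽ]
/u/ after nasal /m/ → [ũ]

[nẽtʃmũbu]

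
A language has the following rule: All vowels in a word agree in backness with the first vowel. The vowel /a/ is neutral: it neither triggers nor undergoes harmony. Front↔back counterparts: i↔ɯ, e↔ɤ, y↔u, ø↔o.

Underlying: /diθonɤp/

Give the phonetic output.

/o/ harmonizes with /i/ ([-back]) → [ø]
/ɤ/ harmonizes with /i/ ([-back]) → [e]

[diθønep]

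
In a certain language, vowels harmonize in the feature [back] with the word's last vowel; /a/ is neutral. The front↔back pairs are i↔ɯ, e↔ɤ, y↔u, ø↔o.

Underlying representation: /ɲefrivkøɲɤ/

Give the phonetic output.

[ɲɤfrɯvkoɲɤ]

/e/ harmonizes with /ɤ/ ([+back]) → [ɤ]
/i/ harmonizes with /ɤ/ ([+back]) → [ɯ]
/ø/ harmonizes with /ɤ/ ([+back]) → [o]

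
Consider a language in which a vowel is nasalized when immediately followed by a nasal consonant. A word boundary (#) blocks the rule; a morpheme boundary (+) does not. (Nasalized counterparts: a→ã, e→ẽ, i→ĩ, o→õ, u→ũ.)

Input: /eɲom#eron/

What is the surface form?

[ẽɲõm#erõn]

/e/ before nasal /ɲ/ → [ẽ]
/o/ before nasal /m/ → [õ]
/o/ before nasal /n/ → [õ]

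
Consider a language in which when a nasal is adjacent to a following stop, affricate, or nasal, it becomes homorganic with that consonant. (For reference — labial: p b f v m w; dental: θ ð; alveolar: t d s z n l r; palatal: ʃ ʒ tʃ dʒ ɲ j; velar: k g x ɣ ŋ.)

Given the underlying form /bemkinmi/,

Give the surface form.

/m/ before /k/ (velar) → [ŋ]
/n/ before /m/ (labial) → [m]

[beŋkimmi]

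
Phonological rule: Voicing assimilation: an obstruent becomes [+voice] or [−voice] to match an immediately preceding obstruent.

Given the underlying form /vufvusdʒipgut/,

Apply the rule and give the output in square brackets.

/v/ after /f/ (voiceless) → [f]
/dʒ/ after /s/ (voiceless) → [tʃ]
/g/ after /p/ (voiceless) → [k]

[vuffustʃipkut]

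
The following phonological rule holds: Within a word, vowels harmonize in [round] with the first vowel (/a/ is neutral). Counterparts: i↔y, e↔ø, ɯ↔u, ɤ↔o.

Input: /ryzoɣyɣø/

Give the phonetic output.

no segment meets the rule's conditions; no change.

[ryzoɣyɣø]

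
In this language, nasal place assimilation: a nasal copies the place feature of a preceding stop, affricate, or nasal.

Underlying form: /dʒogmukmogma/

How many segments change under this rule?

/m/ after /g/ (velar) → [ŋ]
/m/ after /k/ (velar) → [ŋ]
/m/ after /g/ (velar) → [ŋ]
3 segments change.

3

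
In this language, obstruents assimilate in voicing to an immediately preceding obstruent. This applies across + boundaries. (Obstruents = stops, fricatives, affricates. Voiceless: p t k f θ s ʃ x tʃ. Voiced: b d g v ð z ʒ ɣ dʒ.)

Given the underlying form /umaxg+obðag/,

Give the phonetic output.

[umaxk+obðag]

/g/ after /x/ (voiceless) → [k]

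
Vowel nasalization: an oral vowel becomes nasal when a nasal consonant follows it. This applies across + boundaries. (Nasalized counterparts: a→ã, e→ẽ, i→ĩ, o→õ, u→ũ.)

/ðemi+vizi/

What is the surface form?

[ðẽmi+vizi]

/e/ before nasal /m/ → [ẽ]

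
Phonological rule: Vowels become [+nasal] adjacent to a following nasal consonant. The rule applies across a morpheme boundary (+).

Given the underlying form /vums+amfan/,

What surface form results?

[vũms+ãmfãn]

/u/ before nasal /m/ → [ũ]
/a/ before nasal /m/ → [ã]
/a/ before nasal /n/ → [ã]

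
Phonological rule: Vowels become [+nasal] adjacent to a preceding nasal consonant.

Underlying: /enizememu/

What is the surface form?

[enĩzemẽmũ]

/i/ after nasal /n/ → [ĩ]
/e/ after nasal /m/ → [ẽ]
/u/ after nasal /m/ → [ũ]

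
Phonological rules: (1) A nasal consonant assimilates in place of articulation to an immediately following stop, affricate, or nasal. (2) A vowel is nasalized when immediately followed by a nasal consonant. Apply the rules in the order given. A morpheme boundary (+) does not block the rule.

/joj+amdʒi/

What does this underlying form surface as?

Rule 1: /m/ before /dʒ/ (palatal) → [ɲ]
After rule 1: joj+aɲdʒi
Rule 2: /a/ before nasal /ɲ/ → [ã]

[joj+ãɲdʒi]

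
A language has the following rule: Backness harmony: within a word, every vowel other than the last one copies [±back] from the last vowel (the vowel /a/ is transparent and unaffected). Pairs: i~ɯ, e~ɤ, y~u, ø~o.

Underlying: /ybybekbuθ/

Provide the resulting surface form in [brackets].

/y/ harmonizes with /u/ ([+back]) → [u]
/y/ harmonizes with /u/ ([+back]) → [u]
/e/ harmonizes with /u/ ([+back]) → [ɤ]

[ububɤkbuθ]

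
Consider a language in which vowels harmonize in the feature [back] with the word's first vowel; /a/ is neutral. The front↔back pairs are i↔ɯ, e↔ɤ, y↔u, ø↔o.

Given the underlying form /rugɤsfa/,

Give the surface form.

[rugɤsfa]

no segment meets the rule's conditions; no change.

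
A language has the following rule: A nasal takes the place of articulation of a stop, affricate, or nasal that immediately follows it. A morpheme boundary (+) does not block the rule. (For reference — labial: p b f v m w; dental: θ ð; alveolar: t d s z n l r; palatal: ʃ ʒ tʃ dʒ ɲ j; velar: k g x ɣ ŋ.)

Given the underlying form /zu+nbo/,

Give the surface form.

/n/ before /b/ (labial) → [m]

[zu+mbo]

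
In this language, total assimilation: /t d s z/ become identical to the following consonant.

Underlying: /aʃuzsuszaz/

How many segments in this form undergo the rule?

/z/ before /s/ → [s] (total assimilation)
/s/ before /z/ → [z] (total assimilation)
2 segments change.

2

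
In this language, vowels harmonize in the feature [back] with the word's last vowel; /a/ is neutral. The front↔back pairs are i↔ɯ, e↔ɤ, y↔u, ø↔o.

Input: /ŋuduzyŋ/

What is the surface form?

/u/ harmonizes with /y/ ([-back]) → [y]
/u/ harmonizes with /y/ ([-back]) → [y]

[ŋydyzyŋ]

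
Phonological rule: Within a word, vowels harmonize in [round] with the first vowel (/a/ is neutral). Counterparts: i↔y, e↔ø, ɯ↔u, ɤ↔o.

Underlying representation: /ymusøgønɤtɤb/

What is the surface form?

/ɤ/ harmonizes with /y/ ([+round]) → [o]
/ɤ/ harmonizes with /y/ ([+round]) → [o]

[ymusøgønotob]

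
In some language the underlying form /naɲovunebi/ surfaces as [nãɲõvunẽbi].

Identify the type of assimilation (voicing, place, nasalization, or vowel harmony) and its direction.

/a/→[ã] /o/→[õ] /e/→[ẽ].
Each target copies a feature from the preceding segment, so the direction is progressive.

nasalization, progressive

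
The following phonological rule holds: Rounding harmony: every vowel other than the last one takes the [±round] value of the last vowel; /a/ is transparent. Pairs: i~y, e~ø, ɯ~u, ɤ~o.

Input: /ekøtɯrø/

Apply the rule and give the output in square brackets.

[økøturø]

/e/ harmonizes with /ø/ ([+round]) → [ø]
/ɯ/ harmonizes with /ø/ ([+round]) → [u]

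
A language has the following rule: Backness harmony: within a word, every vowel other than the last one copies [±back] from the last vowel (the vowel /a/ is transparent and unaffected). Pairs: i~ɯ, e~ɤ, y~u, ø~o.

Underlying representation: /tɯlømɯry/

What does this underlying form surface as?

/ɯ/ harmonizes with /y/ ([-back]) → [i]
/ɯ/ harmonizes with /y/ ([-back]) → [i]

[tilømiry]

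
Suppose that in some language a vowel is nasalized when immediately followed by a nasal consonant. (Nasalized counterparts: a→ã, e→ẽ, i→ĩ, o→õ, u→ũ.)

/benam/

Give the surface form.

/e/ before nasal /n/ → [ẽ]
/a/ before nasal /m/ → [ã]

[bẽnãm]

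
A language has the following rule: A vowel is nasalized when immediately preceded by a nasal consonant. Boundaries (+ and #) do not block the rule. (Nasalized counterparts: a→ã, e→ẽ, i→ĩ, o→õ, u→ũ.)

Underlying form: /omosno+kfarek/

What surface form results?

/o/ after nasal /m/ → [õ]
/o/ after nasal /n/ → [õ]

[omõsnõ+kfarek]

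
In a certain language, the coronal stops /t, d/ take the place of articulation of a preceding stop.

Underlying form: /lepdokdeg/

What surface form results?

[lepbokgeg]

/d/ after /p/ (labial) → [b]
/d/ after /k/ (velar) → [g]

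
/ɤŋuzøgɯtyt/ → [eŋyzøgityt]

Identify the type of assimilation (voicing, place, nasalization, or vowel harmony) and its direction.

vowel harmony, regressive

/ɤ/→[e] /u/→[y] /ɯ/→[i].
Vowels agree with the last vowel, so the harmony is regressive.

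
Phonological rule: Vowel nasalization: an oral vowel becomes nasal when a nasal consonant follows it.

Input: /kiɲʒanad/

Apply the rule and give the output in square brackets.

[kĩɲʒãnad]

/i/ before nasal /ɲ/ → [ĩ]
/a/ before nasal /n/ → [ã]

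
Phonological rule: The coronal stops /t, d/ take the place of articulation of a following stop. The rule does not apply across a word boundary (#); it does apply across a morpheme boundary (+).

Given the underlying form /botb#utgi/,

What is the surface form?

/t/ before /b/ (labial) → [p]
/t/ before /g/ (velar) → [k]

[bopb#ukgi]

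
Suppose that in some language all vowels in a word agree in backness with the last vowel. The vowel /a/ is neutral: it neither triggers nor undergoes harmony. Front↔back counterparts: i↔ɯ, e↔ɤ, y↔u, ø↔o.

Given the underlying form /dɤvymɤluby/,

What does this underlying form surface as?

/ɤ/ harmonizes with /y/ ([-back]) → [e]
/ɤ/ harmonizes with /y/ ([-back]) → [e]
/u/ harmonizes with /y/ ([-back]) → [y]

[devymelyby]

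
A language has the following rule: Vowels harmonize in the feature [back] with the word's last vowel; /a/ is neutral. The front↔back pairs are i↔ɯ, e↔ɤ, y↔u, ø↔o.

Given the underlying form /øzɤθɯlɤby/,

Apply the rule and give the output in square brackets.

/ɤ/ harmonizes with /y/ ([-back]) → [e]
/ɯ/ harmonizes with /y/ ([-back]) → [i]
/ɤ/ harmonizes with /y/ ([-back]) → [e]

[øzeθileby]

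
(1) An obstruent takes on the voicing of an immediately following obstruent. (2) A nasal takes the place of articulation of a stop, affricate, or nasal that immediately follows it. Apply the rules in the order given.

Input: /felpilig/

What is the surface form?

Rule 1: no segment meets the rule's conditions; no change.
After rule 1: felpilig
Rule 2: no segment meets the rule's conditions; no change.

[felpilig]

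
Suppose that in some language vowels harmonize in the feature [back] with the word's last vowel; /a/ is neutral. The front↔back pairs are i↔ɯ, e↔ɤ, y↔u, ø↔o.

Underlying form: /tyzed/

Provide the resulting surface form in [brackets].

no segment meets the rule's conditions; no change.

[tyzed]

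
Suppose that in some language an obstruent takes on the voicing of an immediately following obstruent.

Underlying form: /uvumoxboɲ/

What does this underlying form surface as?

[uvumoɣboɲ]

/x/ before /b/ (voiced) → [ɣ]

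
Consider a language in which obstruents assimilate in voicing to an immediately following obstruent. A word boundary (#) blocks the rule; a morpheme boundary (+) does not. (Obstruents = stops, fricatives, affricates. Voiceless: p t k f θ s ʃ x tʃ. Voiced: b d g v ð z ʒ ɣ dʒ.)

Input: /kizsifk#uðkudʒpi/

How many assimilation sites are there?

3

/z/ before /s/ (voiceless) → [s]
/ð/ before /k/ (voiceless) → [θ]
/dʒ/ before /p/ (voiceless) → [tʃ]
3 segments change.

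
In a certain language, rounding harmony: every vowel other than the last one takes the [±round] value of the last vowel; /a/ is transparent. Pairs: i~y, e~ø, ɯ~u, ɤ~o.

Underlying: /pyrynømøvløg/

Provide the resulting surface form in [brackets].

no segment meets the rule's conditions; no change.

[pyrynømøvløg]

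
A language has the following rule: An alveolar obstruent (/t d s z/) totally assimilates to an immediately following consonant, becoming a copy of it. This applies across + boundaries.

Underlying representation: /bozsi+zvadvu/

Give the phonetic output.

/z/ before /s/ → [s] (total assimilation)
/z/ before /v/ → [v] (total assimilation)
/d/ before /v/ → [v] (total assimilation)

[bossi+vvavvu]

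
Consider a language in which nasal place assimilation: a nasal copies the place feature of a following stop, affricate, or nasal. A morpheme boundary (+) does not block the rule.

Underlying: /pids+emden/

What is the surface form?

/m/ before /d/ (alveolar) → [n]

[pids+enden]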